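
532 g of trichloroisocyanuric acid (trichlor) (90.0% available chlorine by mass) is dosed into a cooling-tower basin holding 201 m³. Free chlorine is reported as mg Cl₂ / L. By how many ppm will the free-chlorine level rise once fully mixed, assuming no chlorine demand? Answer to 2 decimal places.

2.38 ppm

Volume: 201 m³ = 201,000 L.
Available chlorine delivered: 532 g × 0.9 = 478.8 g as Cl₂.
Concentration rise: 478.8 g / 201,000 L = 2.382 mg/L = 2.38 ppm.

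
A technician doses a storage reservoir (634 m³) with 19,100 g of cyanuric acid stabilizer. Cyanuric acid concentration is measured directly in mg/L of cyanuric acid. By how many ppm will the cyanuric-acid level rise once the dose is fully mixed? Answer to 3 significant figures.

30.1 ppm

Volume: 634 m³ = 634,000 L.
Rise: 19,100 g / 634,000 L × 1000 = 30.13 mg/L.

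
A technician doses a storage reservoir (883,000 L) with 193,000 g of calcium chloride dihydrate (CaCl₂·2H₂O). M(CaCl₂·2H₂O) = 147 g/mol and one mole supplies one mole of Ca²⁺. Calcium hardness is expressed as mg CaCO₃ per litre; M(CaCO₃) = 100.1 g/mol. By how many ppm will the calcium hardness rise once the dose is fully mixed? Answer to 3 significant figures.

Moles of Ca²⁺: 193,000 g ÷ 147 g/mol = 1313 mol.
As CaCO₃: 1313 mol × 100.1 g/mol = 131,400 g.
Rise: 131,400 g / 883,000 L × 1000 = 148.8 mg/L.

149 ppm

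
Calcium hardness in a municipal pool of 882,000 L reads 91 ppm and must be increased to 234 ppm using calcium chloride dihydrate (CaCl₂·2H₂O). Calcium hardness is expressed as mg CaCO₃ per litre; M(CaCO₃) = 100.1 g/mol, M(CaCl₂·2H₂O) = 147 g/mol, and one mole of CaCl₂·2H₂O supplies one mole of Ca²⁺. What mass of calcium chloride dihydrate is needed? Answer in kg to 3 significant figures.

185 kg

Hardness to add: (234 − 91) = 143 mg/L as CaCO₃ × 882,000 L = 126,100 g as CaCO₃.
Moles of Ca²⁺ (1 mol Ca²⁺ ≡ 1 mol CaCO₃): 126,100 / 100.1 g/mol = 1260 mol.
Mass of CaCl₂·2H₂O: 1260 × 147 = 185,200 g.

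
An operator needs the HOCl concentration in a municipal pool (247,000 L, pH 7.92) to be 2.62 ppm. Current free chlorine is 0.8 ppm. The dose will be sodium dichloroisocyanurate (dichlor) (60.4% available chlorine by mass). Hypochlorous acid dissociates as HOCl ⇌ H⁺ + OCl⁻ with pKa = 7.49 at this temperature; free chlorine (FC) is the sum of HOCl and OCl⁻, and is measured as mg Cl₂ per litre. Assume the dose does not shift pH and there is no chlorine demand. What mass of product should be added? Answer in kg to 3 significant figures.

[OCl⁻]/[HOCl] = 10^(pH − pKa) = 10^(7.92 − 7.49) = 2.692; fraction as HOCl = 1/(1 + 2.692) = 0.2709.
Free chlorine required for 2.62 ppm HOCl: 2.62 / 0.2709 = 9.672 ppm.
FC to add: 9.672 − 0.8 = 8.872 mg/L as Cl₂.
Cl₂ equivalent: 8.872 mg/L × 247,000 L = 2191 g.
Product at 60.4% available Cl: 2191 / 0.604 = 3628 g.

3.63 kg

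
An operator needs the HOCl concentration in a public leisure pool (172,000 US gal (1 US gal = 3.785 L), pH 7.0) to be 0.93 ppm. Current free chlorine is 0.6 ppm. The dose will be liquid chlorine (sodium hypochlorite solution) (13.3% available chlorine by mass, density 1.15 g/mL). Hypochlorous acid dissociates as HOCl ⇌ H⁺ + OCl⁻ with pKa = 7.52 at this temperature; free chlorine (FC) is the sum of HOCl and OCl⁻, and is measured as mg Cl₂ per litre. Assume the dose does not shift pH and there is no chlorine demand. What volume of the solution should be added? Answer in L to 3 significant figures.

Volume: 172,000 US gal × 3.785 L/gal = 651,020 L.
[OCl⁻]/[HOCl] = 10^(pH − pKa) = 10^(7.0 − 7.52) = 0.302; fraction as HOCl = 1/(1 + 0.302) = 0.7681.
Free chlorine required for 0.93 ppm HOCl: 0.93 / 0.7681 = 1.211 ppm.
FC to add: 1.211 − 0.6 = 0.6109 mg/L as Cl₂.
Cl₂ equivalent: 0.6109 mg/L × 651,020 L = 397.7 g.
Product at 13.3% available Cl: 397.7 / 0.133 = 2990 g.
Volume: 2990 g ÷ 1.15 g/mL = 2600 mL.

2.60 L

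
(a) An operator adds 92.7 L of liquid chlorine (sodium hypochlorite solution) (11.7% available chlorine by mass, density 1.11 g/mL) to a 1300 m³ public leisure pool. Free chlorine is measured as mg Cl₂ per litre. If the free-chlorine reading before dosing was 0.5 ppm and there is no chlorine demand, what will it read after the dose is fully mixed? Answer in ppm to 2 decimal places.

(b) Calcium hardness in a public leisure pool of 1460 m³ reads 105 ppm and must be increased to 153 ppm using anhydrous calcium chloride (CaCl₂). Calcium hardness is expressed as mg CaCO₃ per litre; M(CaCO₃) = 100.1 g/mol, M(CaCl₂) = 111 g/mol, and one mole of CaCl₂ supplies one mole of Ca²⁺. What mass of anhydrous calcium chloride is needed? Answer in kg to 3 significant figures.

(a) 9.76 ppm; (b) 77.7 kg

(a) Volume: 1300 m³ = 1,300,000 L.
(a) Mass of solution: 92.7 L × 1000 mL/L × 1.11 g/mL = 102,900 g.
(a) Available chlorine delivered: 102,900 g × 0.117 = 12,040 g as Cl₂.
(a) Concentration rise: 12,040 g / 1,300,000 L = 9.261 mg/L = 9.26 ppm.
(a) Final FC: 0.5 + 9.26 = 9.76 ppm.

(b) Volume: 1460 m³ = 1,460,000 L.
(b) Hardness to add: (153 − 105) = 48 mg/L as CaCO₃ × 1,460,000 L = 70,080 g as CaCO₃.
(b) Moles of Ca²⁺ (1 mol Ca²⁺ ≡ 1 mol CaCO₃): 70,080 / 100.1 g/mol = 700.1 mol.
(b) Mass of CaCl₂: 700.1 × 111 = 77,710 g.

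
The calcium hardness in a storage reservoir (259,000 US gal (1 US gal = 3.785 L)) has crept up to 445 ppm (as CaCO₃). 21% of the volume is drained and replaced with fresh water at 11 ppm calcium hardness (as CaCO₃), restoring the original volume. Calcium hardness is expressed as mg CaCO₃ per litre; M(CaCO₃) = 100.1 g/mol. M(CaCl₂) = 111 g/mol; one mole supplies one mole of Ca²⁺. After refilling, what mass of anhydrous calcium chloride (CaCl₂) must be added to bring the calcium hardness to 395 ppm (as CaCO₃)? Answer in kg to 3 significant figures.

44.7 kg

Volume: 259,000 US gal × 3.785 L/gal = 980,315 L.
After draining 21% and refilling: 445 × 0.79 + 11 × 0.21 = 353.86 ppm.
Deficit to target: 395 − 353.86 = 41.14 mg/L.
As CaCO₃: 41.14 mg/L × 980,315 L = 40,330 g; ÷ 100.1 = 402.9 mol Ca²⁺.
Mass: 402.9 × 111 = 44,720 g.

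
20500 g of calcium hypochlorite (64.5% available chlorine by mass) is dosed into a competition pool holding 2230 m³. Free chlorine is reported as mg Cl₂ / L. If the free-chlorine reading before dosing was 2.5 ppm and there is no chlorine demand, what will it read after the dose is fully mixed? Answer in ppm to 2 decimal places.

Volume: 2230 m³ = 2,230,000 L.
Available chlorine delivered: 20,500 g × 0.645 = 13,220 g as Cl₂.
Concentration rise: 13,220 g / 2,230,000 L = 5.929 mg/L = 5.93 ppm.
Final FC: 2.5 + 5.93 = 8.43 ppm.

8.43 ppm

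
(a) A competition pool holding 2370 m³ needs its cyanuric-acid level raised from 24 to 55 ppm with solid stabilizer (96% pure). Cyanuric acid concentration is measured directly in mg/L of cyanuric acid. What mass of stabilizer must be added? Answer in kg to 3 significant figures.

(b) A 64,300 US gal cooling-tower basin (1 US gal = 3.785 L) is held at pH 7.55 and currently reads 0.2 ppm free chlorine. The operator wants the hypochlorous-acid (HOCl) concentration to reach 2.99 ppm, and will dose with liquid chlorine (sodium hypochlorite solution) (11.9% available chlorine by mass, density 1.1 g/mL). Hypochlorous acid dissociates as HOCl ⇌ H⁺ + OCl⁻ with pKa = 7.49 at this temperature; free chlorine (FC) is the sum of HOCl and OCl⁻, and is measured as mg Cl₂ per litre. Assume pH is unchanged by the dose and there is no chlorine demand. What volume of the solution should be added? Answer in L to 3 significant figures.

(a) 76.5 kg; (b) 11.6 L

(a) Volume: 2370 m³ = 2,370,000 L.
(a) CYA to add: (55 − 24) = 31 mg/L × 2,370,000 L = 73,470 g cyanuric acid.
(a) At 96% purity: 73,470 / 0.96 = 76,530 g product.

(b) Volume: 64,300 US gal × 3.785 L/gal = 243,376 L.
(b) [OCl⁻]/[HOCl] = 10^(pH − pKa) = 10^(7.55 − 7.49) = 1.148; fraction as HOCl = 1/(1 + 1.148) = 0.4655.
(b) Free chlorine required for 2.99 ppm HOCl: 2.99 / 0.4655 = 6.423 ppm.
(b) FC to add: 6.423 − 0.2 = 6.223 mg/L as Cl₂.
(b) Cl₂ equivalent: 6.223 mg/L × 243,376 L = 1515 g.
(b) Product at 11.9% available Cl: 1515 / 0.119 = 12,730 g.
(b) Volume: 12,730 g ÷ 1.1 g/mL = 11,570 mL.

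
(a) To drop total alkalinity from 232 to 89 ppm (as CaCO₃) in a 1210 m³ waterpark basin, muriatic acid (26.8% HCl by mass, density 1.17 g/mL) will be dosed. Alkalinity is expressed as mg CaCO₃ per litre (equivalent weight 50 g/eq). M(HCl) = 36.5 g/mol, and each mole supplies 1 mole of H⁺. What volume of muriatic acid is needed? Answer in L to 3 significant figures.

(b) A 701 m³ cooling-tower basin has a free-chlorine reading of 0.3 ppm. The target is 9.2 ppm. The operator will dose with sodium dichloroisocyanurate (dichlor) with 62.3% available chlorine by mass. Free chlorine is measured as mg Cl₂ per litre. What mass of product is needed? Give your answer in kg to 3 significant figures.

(a) 403 L; (b) 10.0 kg

(a) Volume: 1210 m³ = 1,210,000 L.
(a) Alkalinity to neutralize: (232 − 89) = 143 mg/L as CaCO₃ × 1,210,000 L = 173,000 g as CaCO₃.
(a) Equivalents of H⁺ required: 173,000 ÷ 50 g/eq = 3461 eq = 3461 mol HCl.
(a) Mass of HCl: 3461 × 36.5 = 126,300 g.
(a) Mass of 26.8% solution: 126,300 / 0.268 = 471,300 g.
(a) Volume: 471,300 g ÷ 1.17 g/mL = 402,800 mL.

(b) Volume: 701 m³ = 701,000 L.
(b) Chlorine deficit: 9.2 − 0.3 = 8.9 ppm = 8.9 mg/L as Cl₂.
(b) Cl₂ equivalent needed: 8.9 mg/L × 701,000 L = 6,239,000 mg = 6239 g.
(b) Product at 62.3% available chlorine: 6239 / 0.623 = 10,010 g.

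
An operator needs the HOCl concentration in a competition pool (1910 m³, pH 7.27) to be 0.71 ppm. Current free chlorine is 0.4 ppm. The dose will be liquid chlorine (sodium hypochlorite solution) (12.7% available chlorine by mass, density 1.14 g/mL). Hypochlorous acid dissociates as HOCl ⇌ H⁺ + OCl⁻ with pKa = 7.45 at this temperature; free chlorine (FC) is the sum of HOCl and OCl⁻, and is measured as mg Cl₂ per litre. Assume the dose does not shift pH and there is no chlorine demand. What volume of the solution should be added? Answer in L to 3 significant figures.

10.3 L

Volume: 1910 m³ = 1,910,000 L.
[OCl⁻]/[HOCl] = 10^(pH − pKa) = 10^(7.27 − 7.45) = 0.6607; fraction as HOCl = 1/(1 + 0.6607) = 0.6022.
Free chlorine required for 0.71 ppm HOCl: 0.71 / 0.6022 = 1.179 ppm.
FC to add: 1.179 − 0.4 = 0.7791 mg/L as Cl₂.
Cl₂ equivalent: 0.7791 mg/L × 1,910,000 L = 1488 g.
Product at 12.7% available Cl: 1488 / 0.127 = 11,720 g.
Volume: 11,720 g ÷ 1.14 g/mL = 10,280 mL.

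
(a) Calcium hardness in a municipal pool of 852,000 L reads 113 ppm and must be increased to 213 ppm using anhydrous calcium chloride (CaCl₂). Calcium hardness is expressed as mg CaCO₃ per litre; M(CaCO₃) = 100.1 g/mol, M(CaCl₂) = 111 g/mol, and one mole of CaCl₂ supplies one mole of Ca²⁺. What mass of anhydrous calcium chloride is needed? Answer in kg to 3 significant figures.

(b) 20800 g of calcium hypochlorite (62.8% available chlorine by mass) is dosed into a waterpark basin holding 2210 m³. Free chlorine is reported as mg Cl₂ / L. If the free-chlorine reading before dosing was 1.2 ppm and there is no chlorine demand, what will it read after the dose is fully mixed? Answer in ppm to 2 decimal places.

(a) 94.5 kg; (b) 7.11 ppm

(a) Hardness to add: (213 − 113) = 100 mg/L as CaCO₃ × 852,000 L = 85,200 g as CaCO₃.
(a) Moles of Ca²⁺ (1 mol Ca²⁺ ≡ 1 mol CaCO₃): 85,200 / 100.1 g/mol = 851.1 mol.
(a) Mass of CaCl₂: 851.1 × 111 = 94,480 g.

(b) Volume: 2210 m³ = 2,210,000 L.
(b) Available chlorine delivered: 20,800 g × 0.628 = 13,060 g as Cl₂.
(b) Concentration rise: 13,060 g / 2,210,000 L = 5.911 mg/L = 5.91 ppm.
(b) Final FC: 1.2 + 5.91 = 7.11 ppm.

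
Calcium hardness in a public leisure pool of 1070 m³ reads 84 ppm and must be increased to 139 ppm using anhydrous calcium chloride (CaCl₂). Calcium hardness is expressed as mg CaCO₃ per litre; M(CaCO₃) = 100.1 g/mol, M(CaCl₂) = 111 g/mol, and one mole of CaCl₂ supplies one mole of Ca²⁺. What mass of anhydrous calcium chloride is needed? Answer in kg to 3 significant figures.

Volume: 1070 m³ = 1,070,000 L.
Hardness to add: (139 − 84) = 55 mg/L as CaCO₃ × 1,070,000 L = 58,850 g as CaCO₃.
Moles of Ca²⁺ (1 mol Ca²⁺ ≡ 1 mol CaCO₃): 58,850 / 100.1 g/mol = 587.9 mol.
Mass of CaCl₂: 587.9 × 111 = 65,260 g.

65.3 kg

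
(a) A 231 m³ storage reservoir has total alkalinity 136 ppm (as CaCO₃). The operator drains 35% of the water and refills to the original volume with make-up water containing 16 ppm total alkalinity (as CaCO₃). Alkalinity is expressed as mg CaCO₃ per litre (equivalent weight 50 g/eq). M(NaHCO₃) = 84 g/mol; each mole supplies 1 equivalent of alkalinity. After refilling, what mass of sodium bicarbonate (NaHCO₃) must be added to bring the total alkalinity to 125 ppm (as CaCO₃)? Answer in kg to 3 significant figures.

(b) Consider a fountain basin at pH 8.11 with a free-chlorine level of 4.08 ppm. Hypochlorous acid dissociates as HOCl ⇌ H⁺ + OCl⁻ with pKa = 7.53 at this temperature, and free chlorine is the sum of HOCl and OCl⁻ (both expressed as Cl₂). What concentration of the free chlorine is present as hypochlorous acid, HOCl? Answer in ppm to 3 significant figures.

(a) 12.0 kg; (b) 0.850 ppm

(a) Volume: 231 m³ = 231,000 L.
(a) After draining 35% and refilling: 136 × 0.65 + 16 × 0.35 = 94 ppm.
(a) Deficit to target: 125 − 94 = 31 mg/L.
(a) As CaCO₃: 31 mg/L × 231,000 L = 7161 g; ÷ 50 g/eq ÷ 1 = 143.2 mol NaHCO₃.
(a) Mass: 143.2 × 84 = 12,030 g.

(b) [OCl⁻]/[HOCl] = 10^(pH − pKa) = 10^(8.11 − 7.53) = 10^0.58 = 3.802.
(b) Fraction as HOCl = 1 / (1 + 3.802) = 0.2083.
(b) HOCl = 0.2083 × 4.08 ppm = 0.8497 ppm.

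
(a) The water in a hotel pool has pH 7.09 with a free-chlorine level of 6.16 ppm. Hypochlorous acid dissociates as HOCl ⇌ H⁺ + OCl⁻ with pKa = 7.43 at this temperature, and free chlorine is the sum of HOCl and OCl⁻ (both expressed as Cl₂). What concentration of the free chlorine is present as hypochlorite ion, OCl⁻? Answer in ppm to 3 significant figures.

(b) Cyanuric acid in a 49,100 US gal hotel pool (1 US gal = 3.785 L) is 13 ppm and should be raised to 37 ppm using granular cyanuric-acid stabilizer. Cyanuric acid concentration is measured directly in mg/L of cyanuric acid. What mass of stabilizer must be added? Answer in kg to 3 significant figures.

(a) [OCl⁻]/[HOCl] = 10^(pH − pKa) = 10^(7.09 − 7.43) = 10^-0.34 = 0.4571.
(a) Fraction as HOCl = 1 / (1 + 0.4571) = 0.6863.
(a) OCl⁻ = (1 − 0.6863) × 6.16 ppm = 1.932 ppm.

(b) Volume: 49,100 US gal × 3.785 L/gal = 185,844 L.
(b) CYA to add: (37 − 13) = 24 mg/L × 185,844 L = 4460 g cyanuric acid.

(a) 1.93 ppm; (b) 4.46 kg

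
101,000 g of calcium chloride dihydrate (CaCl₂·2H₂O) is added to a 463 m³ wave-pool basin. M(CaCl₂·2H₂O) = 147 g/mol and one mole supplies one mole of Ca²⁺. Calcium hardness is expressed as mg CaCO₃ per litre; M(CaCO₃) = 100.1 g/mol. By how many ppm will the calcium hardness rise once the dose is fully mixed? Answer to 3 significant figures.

Volume: 463 m³ = 463,000 L.
Moles of Ca²⁺: 101,000 g ÷ 147 g/mol = 687.1 mol.
As CaCO₃: 687.1 mol × 100.1 g/mol = 68,780 g.
Rise: 68,780 g / 463,000 L × 1000 = 148.5 mg/L.

149 ppm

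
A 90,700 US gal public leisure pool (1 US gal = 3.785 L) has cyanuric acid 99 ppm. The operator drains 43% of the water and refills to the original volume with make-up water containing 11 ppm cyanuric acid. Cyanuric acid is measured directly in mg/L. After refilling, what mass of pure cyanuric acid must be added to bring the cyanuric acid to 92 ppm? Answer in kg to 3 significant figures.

Volume: 90,700 US gal × 3.785 L/gal = 343,300 L.
After draining 43% and refilling: 99 × 0.57 + 11 × 0.43 = 61.16 ppm.
Deficit to target: 92 − 61.16 = 30.84 mg/L.
Mass: 30.84 mg/L × 343,300 L = 10,590 g cyanuric acid.

10.6 kg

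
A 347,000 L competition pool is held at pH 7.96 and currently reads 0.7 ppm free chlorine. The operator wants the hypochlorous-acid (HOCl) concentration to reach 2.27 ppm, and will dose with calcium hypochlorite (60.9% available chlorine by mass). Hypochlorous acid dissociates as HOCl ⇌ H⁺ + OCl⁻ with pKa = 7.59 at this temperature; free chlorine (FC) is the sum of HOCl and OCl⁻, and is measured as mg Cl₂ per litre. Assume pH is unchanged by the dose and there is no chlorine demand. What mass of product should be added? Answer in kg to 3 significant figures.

3.93 kg

[OCl⁻]/[HOCl] = 10^(pH − pKa) = 10^(7.96 − 7.59) = 2.344; fraction as HOCl = 1/(1 + 2.344) = 0.299.
Free chlorine required for 2.27 ppm HOCl: 2.27 / 0.299 = 7.591 ppm.
FC to add: 7.591 − 0.7 = 6.891 mg/L as Cl₂.
Cl₂ equivalent: 6.891 mg/L × 347,000 L = 2391 g.
Product at 60.9% available Cl: 2391 / 0.609 = 3927 g.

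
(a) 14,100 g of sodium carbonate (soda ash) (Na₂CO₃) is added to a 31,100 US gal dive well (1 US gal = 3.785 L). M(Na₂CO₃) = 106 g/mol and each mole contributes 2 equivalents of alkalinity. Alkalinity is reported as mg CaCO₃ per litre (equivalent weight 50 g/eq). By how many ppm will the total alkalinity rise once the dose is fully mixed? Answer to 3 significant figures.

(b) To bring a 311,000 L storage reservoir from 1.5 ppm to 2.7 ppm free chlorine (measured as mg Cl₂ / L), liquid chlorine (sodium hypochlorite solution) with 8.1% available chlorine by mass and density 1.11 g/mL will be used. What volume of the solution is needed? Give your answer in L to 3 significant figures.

(a) 113 ppm; (b) 4.15 L

(a) Volume: 31,100 US gal × 3.785 L/gal = 117,714 L.
(a) Moles of Na₂CO₃: 14,100 g ÷ 106 g/mol = 133 mol → 266 eq of alkalinity.
(a) As CaCO₃: 266 eq × 50 g/eq = 13,300 g.
(a) Rise: 13,300 g / 117,714 L × 1000 = 113 mg/L.

(b) Chlorine deficit: 2.7 − 1.5 = 1.2 ppm = 1.2 mg/L as Cl₂.
(b) Cl₂ equivalent needed: 1.2 mg/L × 311,000 L = 373,200 mg = 373.2 g.
(b) Product at 8.1% available chlorine: 373.2 / 0.081 = 4607 g.
(b) Volume at density 1.11 g/mL: 4607 g ÷ 1.11 g/mL = 4151 mL.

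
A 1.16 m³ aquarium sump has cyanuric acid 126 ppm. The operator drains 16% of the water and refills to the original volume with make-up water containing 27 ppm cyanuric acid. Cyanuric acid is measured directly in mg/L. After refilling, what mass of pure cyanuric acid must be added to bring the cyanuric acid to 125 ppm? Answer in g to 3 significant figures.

17.2 g

Volume: 1.16 m³ = 1,160 L.
After draining 16% and refilling: 126 × 0.84 + 27 × 0.16 = 110.16 ppm.
Deficit to target: 125 − 110.16 = 14.84 mg/L.
Mass: 14.84 mg/L × 1,160 L = 17.21 g cyanuric acid.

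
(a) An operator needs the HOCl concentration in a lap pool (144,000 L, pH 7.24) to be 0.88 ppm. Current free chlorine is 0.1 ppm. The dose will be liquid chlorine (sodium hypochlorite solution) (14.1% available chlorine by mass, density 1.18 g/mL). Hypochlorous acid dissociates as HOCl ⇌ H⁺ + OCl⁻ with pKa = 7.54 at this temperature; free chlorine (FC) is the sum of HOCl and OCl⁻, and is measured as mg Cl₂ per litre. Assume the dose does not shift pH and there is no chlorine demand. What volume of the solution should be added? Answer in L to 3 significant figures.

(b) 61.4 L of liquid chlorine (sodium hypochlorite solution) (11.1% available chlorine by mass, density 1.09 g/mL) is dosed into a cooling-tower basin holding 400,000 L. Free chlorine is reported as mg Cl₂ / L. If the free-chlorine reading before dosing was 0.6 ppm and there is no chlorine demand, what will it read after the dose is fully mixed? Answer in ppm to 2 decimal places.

(a) [OCl⁻]/[HOCl] = 10^(pH − pKa) = 10^(7.24 − 7.54) = 0.5012; fraction as HOCl = 1/(1 + 0.5012) = 0.6661.
(a) Free chlorine required for 0.88 ppm HOCl: 0.88 / 0.6661 = 1.321 ppm.
(a) FC to add: 1.321 − 0.1 = 1.221 mg/L as Cl₂.
(a) Cl₂ equivalent: 1.221 mg/L × 144,000 L = 175.8 g.
(a) Product at 14.1% available Cl: 175.8 / 0.141 = 1247 g.
(a) Volume: 1247 g ÷ 1.18 g/mL = 1057 mL.

(b) Mass of solution: 61.4 L × 1000 mL/L × 1.09 g/mL = 66,930 g.
(b) Available chlorine delivered: 66,930 g × 0.111 = 7429 g as Cl₂.
(b) Concentration rise: 7429 g / 400,000 L = 18.57 mg/L = 18.57 ppm.
(b) Final FC: 0.6 + 18.57 = 19.17 ppm.

(a) 1.06 L; (b) 19.17 ppm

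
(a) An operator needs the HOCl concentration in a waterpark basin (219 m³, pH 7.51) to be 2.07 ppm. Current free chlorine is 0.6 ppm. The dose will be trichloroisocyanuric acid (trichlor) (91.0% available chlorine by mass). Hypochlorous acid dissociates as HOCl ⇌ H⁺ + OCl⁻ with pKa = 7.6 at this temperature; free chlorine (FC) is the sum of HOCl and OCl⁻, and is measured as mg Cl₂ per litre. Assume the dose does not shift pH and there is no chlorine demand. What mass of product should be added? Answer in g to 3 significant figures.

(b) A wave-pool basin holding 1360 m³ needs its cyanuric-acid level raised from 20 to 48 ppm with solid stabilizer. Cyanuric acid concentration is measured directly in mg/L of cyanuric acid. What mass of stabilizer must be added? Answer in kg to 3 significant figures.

(a) 759 g; (b) 38.1 kg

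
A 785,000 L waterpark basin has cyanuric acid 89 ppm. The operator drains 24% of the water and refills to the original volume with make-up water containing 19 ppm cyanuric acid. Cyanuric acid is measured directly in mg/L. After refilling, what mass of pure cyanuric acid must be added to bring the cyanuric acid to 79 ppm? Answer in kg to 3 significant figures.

After draining 24% and refilling: 89 × 0.76 + 19 × 0.24 = 72.2 ppm.
Deficit to target: 79 − 72.2 = 6.8 mg/L.
Mass: 6.8 mg/L × 785,000 L = 5338 g cyanuric acid.

5.34 kg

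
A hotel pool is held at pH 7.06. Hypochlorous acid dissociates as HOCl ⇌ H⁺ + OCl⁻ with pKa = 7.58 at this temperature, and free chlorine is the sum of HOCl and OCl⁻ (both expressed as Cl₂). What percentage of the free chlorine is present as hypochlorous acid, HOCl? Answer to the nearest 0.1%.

76.8%

[OCl⁻]/[HOCl] = 10^(pH − pKa) = 10^(7.06 − 7.58) = 10^-0.52 = 0.302.
Fraction as HOCl = 1 / (1 + 0.302) = 0.7681.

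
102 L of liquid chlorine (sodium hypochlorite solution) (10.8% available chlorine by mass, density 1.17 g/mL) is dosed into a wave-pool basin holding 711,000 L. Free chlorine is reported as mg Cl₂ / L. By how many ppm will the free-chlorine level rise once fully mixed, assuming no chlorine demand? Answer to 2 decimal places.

18.13 ppm

Mass of solution: 102 L × 1000 mL/L × 1.17 g/mL = 119,300 g.
Available chlorine delivered: 119,300 g × 0.108 = 12,890 g as Cl₂.
Concentration rise: 12,890 g / 711,000 L = 18.13 mg/L = 18.13 ppm.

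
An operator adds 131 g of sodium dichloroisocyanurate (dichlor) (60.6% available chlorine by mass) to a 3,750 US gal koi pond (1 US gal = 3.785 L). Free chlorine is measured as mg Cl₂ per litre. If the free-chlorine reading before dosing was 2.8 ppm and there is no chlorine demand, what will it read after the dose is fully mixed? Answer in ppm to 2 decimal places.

Volume: 3,750 US gal × 3.785 L/gal = 14,194 L.
Available chlorine delivered: 131 g × 0.606 = 79.39 g as Cl₂.
Concentration rise: 79.39 g / 14,194 L = 5.593 mg/L = 5.59 ppm.
Final FC: 2.8 + 5.59 = 8.39 ppm.

8.39 ppm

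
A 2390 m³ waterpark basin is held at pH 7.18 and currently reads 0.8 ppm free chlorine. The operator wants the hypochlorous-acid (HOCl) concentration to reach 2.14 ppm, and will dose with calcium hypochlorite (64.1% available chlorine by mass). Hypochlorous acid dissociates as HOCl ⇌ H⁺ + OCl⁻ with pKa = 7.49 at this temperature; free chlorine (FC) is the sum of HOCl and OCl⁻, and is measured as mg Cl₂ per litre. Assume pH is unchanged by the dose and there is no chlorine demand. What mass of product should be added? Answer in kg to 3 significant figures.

Volume: 2390 m³ = 2,390,000 L.
[OCl⁻]/[HOCl] = 10^(pH − pKa) = 10^(7.18 − 7.49) = 0.4898; fraction as HOCl = 1/(1 + 0.4898) = 0.6712.
Free chlorine required for 2.14 ppm HOCl: 2.14 / 0.6712 = 3.188 ppm.
FC to add: 3.188 − 0.8 = 2.388 mg/L as Cl₂.
Cl₂ equivalent: 2.388 mg/L × 2,390,000 L = 5708 g.
Product at 64.1% available Cl: 5708 / 0.641 = 8904 g.

8.90 kg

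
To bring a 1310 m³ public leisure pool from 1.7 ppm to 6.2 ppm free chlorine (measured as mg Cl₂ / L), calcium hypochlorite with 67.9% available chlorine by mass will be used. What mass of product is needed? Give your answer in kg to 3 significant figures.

Volume: 1310 m³ = 1,310,000 L.
Chlorine deficit: 6.2 − 1.7 = 4.5 ppm = 4.5 mg/L as Cl₂.
Cl₂ equivalent needed: 4.5 mg/L × 1,310,000 L = 5,895,000 mg = 5895 g.
Product at 67.9% available chlorine: 5895 / 0.679 = 8682 g.

8.68 kg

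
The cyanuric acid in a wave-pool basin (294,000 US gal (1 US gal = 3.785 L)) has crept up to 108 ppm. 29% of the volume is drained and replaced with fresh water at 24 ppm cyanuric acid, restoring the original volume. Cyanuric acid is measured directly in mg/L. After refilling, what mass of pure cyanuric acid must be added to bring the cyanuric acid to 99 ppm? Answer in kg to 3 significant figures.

17.1 kg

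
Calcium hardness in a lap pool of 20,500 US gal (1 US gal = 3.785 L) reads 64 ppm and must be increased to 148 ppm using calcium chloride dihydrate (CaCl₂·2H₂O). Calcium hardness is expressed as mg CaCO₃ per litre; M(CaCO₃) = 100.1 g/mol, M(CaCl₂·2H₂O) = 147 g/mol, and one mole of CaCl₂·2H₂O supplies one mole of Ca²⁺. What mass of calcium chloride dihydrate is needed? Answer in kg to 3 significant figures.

Volume: 20,500 US gal × 3.785 L/gal = 77,592 L.
Hardness to add: (148 − 64) = 84 mg/L as CaCO₃ × 77,592 L = 6518 g as CaCO₃.
Moles of Ca²⁺ (1 mol Ca²⁺ ≡ 1 mol CaCO₃): 6518 / 100.1 g/mol = 65.11 mol.
Mass of CaCl₂·2H₂O: 65.11 × 147 = 9572 g.

9.57 kg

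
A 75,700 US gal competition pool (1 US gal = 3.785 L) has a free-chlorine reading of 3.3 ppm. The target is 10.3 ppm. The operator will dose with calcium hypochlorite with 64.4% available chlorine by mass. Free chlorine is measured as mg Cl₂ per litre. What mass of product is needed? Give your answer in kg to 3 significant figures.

3.11 kg

Volume: 75,700 US gal × 3.785 L/gal = 286,524 L.
Chlorine deficit: 10.3 − 3.3 = 7 ppm = 7 mg/L as Cl₂.
Cl₂ equivalent needed: 7 mg/L × 286,524 L = 2,006,000 mg = 2006 g.
Product at 64.4% available chlorine: 2006 / 0.644 = 3114 g.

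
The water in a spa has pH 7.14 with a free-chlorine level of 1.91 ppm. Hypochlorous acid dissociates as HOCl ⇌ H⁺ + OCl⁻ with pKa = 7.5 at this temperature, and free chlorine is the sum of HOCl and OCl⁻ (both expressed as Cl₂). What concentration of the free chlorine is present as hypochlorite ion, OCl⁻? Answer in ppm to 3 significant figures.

0.580 ppm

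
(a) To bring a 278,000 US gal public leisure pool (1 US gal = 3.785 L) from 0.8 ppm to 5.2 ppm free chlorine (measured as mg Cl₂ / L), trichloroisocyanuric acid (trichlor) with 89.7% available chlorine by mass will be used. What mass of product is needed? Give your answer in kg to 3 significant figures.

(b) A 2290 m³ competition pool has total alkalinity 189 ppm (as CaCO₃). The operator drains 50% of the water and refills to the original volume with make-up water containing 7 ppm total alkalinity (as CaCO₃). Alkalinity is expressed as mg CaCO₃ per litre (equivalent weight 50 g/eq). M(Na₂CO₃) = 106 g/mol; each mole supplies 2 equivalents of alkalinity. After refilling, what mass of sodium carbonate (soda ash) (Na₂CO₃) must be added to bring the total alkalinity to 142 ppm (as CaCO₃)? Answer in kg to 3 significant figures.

(a) 5.16 kg; (b) 107 kg

(a) Volume: 278,000 US gal × 3.785 L/gal = 1,052,230 L.
(a) Chlorine deficit: 5.2 − 0.8 = 4.4 ppm = 4.4 mg/L as Cl₂.
(a) Cl₂ equivalent needed: 4.4 mg/L × 1,052,230 L = 4,630,000 mg = 4630 g.
(a) Product at 89.7% available chlorine: 4630 / 0.897 = 5161 g.

(b) Volume: 2290 m³ = 2,290,000 L.
(b) After draining 50% and refilling: 189 × 0.50 + 7 × 0.50 = 98 ppm.
(b) Deficit to target: 142 − 98 = 44 mg/L.
(b) As CaCO₃: 44 mg/L × 2,290,000 L = 100,800 g; ÷ 50 g/eq ÷ 2 = 1008 mol Na₂CO₃.
(b) Mass: 1008 × 106 = 106,800 g.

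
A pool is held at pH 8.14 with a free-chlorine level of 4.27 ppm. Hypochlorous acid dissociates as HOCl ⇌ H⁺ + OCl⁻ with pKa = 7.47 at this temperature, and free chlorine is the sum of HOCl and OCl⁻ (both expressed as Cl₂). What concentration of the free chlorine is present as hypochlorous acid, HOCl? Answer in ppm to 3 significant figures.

[OCl⁻]/[HOCl] = 10^(pH − pKa) = 10^(8.14 − 7.47) = 10^0.67 = 4.677.
Fraction as HOCl = 1 / (1 + 4.677) = 0.1761.
HOCl = 0.1761 × 4.27 ppm = 0.7521 ppm.

0.752 ppm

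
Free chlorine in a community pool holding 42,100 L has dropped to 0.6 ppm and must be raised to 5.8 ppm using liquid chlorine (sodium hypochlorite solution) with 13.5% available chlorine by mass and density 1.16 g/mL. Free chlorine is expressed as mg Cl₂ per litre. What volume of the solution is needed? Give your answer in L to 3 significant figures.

Chlorine deficit: 5.8 − 0.6 = 5.2 ppm = 5.2 mg/L as Cl₂.
Cl₂ equivalent needed: 5.2 mg/L × 42,100 L = 218,900 mg = 218.9 g.
Product at 13.5% available chlorine: 218.9 / 0.135 = 1622 g.
Volume at density 1.16 g/mL: 1622 g ÷ 1.16 g/mL = 1398 mL.

1.40 L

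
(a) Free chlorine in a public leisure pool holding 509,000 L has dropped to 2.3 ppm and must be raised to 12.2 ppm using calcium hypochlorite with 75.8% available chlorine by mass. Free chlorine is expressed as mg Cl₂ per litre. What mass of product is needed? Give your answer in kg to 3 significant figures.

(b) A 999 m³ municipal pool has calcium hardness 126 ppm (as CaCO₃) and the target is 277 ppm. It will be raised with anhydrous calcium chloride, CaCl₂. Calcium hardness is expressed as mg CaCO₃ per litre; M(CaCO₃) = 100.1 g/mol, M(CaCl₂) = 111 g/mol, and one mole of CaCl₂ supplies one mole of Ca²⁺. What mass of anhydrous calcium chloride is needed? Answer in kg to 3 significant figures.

(a) 6.65 kg; (b) 167 kg

(a) Chlorine deficit: 12.2 − 2.3 = 9.9 ppm = 9.9 mg/L as Cl₂.
(a) Cl₂ equivalent needed: 9.9 mg/L × 509,000 L = 5,039,000 mg = 5039 g.
(a) Product at 75.8% available chlorine: 5039 / 0.758 = 6648 g.

(b) Volume: 999 m³ = 999,000 L.
(b) Hardness to add: (277 − 126) = 151 mg/L as CaCO₃ × 999,000 L = 150,800 g as CaCO₃.
(b) Moles of Ca²⁺ (1 mol Ca²⁺ ≡ 1 mol CaCO₃): 150,800 / 100.1 g/mol = 1507 mol.
(b) Mass of CaCl₂: 1507 × 111 = 167,300 g.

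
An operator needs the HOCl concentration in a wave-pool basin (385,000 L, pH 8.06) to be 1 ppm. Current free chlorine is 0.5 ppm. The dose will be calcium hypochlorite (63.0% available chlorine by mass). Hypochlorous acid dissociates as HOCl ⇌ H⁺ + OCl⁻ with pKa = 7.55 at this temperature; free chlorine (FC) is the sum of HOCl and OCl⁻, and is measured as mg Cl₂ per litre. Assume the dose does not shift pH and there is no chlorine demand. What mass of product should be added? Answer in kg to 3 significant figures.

[OCl⁻]/[HOCl] = 10^(pH − pKa) = 10^(8.06 − 7.55) = 3.236; fraction as HOCl = 1/(1 + 3.236) = 0.2361.
Free chlorine required for 1 ppm HOCl: 1 / 0.2361 = 4.236 ppm.
FC to add: 4.236 − 0.5 = 3.736 mg/L as Cl₂.
Cl₂ equivalent: 3.736 mg/L × 385,000 L = 1438 g.
Product at 63.0% available Cl: 1438 / 0.63 = 2283 g.

2.28 kg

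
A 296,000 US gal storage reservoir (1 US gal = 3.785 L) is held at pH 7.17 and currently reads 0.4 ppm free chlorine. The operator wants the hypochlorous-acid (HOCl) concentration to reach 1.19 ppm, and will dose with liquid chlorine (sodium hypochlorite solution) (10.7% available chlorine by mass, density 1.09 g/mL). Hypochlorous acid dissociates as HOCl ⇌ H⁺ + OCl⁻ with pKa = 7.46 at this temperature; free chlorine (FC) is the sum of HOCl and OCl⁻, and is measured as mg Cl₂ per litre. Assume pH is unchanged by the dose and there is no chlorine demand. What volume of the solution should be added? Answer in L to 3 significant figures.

13.5 L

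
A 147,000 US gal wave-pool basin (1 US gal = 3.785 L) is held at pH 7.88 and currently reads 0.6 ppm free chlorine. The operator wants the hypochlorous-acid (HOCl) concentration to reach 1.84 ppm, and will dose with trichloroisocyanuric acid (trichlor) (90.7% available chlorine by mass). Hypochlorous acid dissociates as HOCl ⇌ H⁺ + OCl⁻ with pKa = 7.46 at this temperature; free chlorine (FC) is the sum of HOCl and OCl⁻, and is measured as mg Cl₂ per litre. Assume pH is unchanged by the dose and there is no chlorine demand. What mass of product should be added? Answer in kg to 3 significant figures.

3.73 kg

Volume: 147,000 US gal × 3.785 L/gal = 556,395 L.
[OCl⁻]/[HOCl] = 10^(pH − pKa) = 10^(7.88 − 7.46) = 2.63; fraction as HOCl = 1/(1 + 2.63) = 0.2755.
Free chlorine required for 1.84 ppm HOCl: 1.84 / 0.2755 = 6.68 ppm.
FC to add: 6.68 − 0.6 = 6.08 mg/L as Cl₂.
Cl₂ equivalent: 6.08 mg/L × 556,395 L = 3383 g.
Product at 90.7% available Cl: 3383 / 0.907 = 3730 g.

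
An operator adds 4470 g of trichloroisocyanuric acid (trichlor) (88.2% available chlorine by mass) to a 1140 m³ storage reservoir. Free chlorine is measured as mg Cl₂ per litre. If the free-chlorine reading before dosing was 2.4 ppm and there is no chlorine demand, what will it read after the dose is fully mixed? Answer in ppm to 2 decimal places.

5.86 ppm

Volume: 1140 m³ = 1,140,000 L.
Available chlorine delivered: 4470 g × 0.882 = 3943 g as Cl₂.
Concentration rise: 3943 g / 1,140,000 L = 3.458 mg/L = 3.46 ppm.
Final FC: 2.4 + 3.46 = 5.86 ppm.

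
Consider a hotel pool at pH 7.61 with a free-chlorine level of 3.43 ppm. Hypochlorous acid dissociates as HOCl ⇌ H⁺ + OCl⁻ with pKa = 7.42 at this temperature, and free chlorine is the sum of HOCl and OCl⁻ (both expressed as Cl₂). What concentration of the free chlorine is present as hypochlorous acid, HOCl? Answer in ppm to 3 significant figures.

1.35 ppm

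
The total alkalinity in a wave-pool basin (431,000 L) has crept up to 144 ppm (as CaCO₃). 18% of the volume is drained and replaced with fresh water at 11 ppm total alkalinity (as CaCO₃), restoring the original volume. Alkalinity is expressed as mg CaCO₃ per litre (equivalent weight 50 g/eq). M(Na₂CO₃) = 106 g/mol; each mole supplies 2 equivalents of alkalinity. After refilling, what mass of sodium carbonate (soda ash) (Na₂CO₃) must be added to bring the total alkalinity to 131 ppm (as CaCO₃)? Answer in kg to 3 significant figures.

After draining 18% and refilling: 144 × 0.82 + 11 × 0.18 = 120.06 ppm.
Deficit to target: 131 − 120.06 = 10.94 mg/L.
As CaCO₃: 10.94 mg/L × 431,000 L = 4715 g; ÷ 50 g/eq ÷ 2 = 47.15 mol Na₂CO₃.
Mass: 47.15 × 106 = 4998 g.

5.00 kg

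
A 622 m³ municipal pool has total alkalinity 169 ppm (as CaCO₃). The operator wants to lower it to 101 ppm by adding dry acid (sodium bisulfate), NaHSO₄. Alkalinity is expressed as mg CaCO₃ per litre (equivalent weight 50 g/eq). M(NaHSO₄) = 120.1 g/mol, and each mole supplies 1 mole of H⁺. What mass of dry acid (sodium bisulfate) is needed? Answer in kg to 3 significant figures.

102 kg

Volume: 622 m³ = 622,000 L.
Alkalinity to neutralize: (169 − 101) = 68 mg/L as CaCO₃ × 622,000 L = 42,300 g as CaCO₃.
Equivalents of H⁺ required: 42,300 ÷ 50 g/eq = 845.9 eq = 845.9 mol NaHSO₄.
Mass of NaHSO₄: 845.9 × 120.1 = 101,600 g.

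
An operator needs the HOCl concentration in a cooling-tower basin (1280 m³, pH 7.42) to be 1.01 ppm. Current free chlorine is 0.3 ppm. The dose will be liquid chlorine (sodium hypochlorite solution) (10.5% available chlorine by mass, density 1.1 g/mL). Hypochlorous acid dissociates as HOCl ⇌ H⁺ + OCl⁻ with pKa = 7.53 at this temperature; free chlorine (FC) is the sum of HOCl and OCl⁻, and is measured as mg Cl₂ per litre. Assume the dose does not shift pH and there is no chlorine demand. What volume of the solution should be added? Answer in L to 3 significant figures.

Volume: 1280 m³ = 1,280,000 L.
[OCl⁻]/[HOCl] = 10^(pH − pKa) = 10^(7.42 − 7.53) = 0.7762; fraction as HOCl = 1/(1 + 0.7762) = 0.563.
Free chlorine required for 1.01 ppm HOCl: 1.01 / 0.563 = 1.794 ppm.
FC to add: 1.794 − 0.3 = 1.494 mg/L as Cl₂.
Cl₂ equivalent: 1.494 mg/L × 1,280,000 L = 1912 g.
Product at 10.5% available Cl: 1912 / 0.105 = 18,210 g.
Volume: 18,210 g ÷ 1.1 g/mL = 16,560 mL.

16.6 L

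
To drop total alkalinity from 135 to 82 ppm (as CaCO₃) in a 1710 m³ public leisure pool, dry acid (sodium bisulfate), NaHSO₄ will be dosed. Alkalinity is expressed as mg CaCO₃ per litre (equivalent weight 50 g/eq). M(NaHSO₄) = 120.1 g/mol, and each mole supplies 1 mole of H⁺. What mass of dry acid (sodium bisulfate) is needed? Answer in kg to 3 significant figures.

218 kg

Volume: 1710 m³ = 1,710,000 L.
Alkalinity to neutralize: (135 − 82) = 53 mg/L as CaCO₃ × 1,710,000 L = 90,630 g as CaCO₃.
Equivalents of H⁺ required: 90,630 ÷ 50 g/eq = 1813 eq = 1813 mol NaHSO₄.
Mass of NaHSO₄: 1813 × 120.1 = 217,700 g.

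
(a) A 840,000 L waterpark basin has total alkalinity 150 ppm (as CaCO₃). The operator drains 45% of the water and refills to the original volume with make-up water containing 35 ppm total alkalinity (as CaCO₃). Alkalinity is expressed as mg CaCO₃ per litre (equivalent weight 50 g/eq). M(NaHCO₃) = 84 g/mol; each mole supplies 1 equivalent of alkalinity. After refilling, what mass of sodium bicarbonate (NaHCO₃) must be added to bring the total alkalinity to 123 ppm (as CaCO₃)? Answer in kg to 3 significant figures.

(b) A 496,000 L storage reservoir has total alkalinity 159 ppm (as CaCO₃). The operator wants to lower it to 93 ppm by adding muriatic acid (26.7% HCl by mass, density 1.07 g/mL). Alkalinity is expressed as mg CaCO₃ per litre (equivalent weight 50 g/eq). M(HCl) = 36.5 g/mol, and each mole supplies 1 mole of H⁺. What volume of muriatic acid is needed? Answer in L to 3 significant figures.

(a) 34.9 kg; (b) 83.6 L

(a) After draining 45% and refilling: 150 × 0.55 + 35 × 0.45 = 98.25 ppm.
(a) Deficit to target: 123 − 98.25 = 24.75 mg/L.
(a) As CaCO₃: 24.75 mg/L × 840,000 L = 20,790 g; ÷ 50 g/eq ÷ 1 = 415.8 mol NaHCO₃.
(a) Mass: 415.8 × 84 = 34,930 g.

(b) Alkalinity to neutralize: (159 − 93) = 66 mg/L as CaCO₃ × 496,000 L = 32,740 g as CaCO₃.
(b) Equivalents of H⁺ required: 32,740 ÷ 50 g/eq = 654.7 eq = 654.7 mol HCl.
(b) Mass of HCl: 654.7 × 36.5 = 23,900 g.
(b) Mass of 26.7% solution: 23,900 / 0.267 = 89,500 g.
(b) Volume: 89,500 g ÷ 1.07 g/mL = 83,650 mL.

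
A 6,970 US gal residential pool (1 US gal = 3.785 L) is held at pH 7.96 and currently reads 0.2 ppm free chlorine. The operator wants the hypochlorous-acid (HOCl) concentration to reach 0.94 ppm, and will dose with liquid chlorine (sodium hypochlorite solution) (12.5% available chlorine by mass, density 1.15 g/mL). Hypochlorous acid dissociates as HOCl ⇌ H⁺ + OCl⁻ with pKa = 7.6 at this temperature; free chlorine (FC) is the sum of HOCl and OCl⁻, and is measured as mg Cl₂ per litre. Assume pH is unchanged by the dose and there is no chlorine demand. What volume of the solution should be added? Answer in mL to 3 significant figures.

Volume: 6,970 US gal × 3.785 L/gal = 26,381 L.
[OCl⁻]/[HOCl] = 10^(pH − pKa) = 10^(7.96 − 7.6) = 2.291; fraction as HOCl = 1/(1 + 2.291) = 0.3039.
Free chlorine required for 0.94 ppm HOCl: 0.94 / 0.3039 = 3.093 ppm.
FC to add: 3.093 − 0.2 = 2.893 mg/L as Cl₂.
Cl₂ equivalent: 2.893 mg/L × 26,381 L = 76.33 g.
Product at 12.5% available Cl: 76.33 / 0.125 = 610.7 g.
Volume: 610.7 g ÷ 1.15 g/mL = 531 mL.

531 mL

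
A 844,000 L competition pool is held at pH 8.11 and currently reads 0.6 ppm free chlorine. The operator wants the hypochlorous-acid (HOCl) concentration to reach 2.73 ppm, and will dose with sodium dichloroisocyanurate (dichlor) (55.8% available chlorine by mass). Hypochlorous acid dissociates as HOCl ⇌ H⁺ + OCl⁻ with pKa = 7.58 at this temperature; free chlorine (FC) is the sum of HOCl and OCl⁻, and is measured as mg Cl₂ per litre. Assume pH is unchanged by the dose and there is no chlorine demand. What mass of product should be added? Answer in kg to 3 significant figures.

17.2 kg

[OCl⁻]/[HOCl] = 10^(pH − pKa) = 10^(8.11 − 7.58) = 3.388; fraction as HOCl = 1/(1 + 3.388) = 0.2279.
Free chlorine required for 2.73 ppm HOCl: 2.73 / 0.2279 = 11.98 ppm.
FC to add: 11.98 − 0.6 = 11.38 mg/L as Cl₂.
Cl₂ equivalent: 11.38 mg/L × 844,000 L = 9605 g.
Product at 55.8% available Cl: 9605 / 0.558 = 17,210 g.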